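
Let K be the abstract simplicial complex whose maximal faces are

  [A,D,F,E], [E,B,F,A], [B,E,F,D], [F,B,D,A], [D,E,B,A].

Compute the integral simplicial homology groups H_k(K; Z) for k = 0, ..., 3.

Fix the vertex order A < B < D < E < F and write every simplex with vertices in increasing order. Then dim K = 3 and the simplices of K are:

  0-simplices (5): A, B, D, E, F
  1-simplices (10): AB, AD, AE, AF, BD, BE, BF, DE, DF, EF
  2-simplices (10): ABD, ABE, ABF, ADE, ADF, AEF, BDE, BDF, BEF, DEF
  3-simplices (5): ABDE, ABDF, ABEF, ADEF, BDEF

giving chain groups C_0 ≅ Z^5, C_1 ≅ Z^10, C_2 ≅ Z^10, C_3 ≅ Z^5.

The boundary map ∂_1: C_1 → C_0 sends each edge [p,q] (with p < q) to q − p.
The 5×10 boundary matrix has rank 4 and Smith normal form diag(1,1,1,1).

The boundary map ∂_2: C_2 → C_1 maps a triangle to the signed sum of its edges. For instance
  ∂ABD = BD − AD + AB,
  ∂BDE = DE − BE + BD.
As a 10×10 matrix over Z this has rank 6, with invariant factors (1,1,1,1,1,1).

∂_3: C_3 → C_2 sends each 3-simplex σ to the alternating sum Σ_i (−1)^i (σ with its i-th vertex removed). For instance
  ∂ABEF = BEF − AEF + ABF − ABE,
  ∂ABDE = BDE − ADE + ABE − ABD.
This gives a 10×5 integer matrix of rank 4; reducing to Smith normal form yields diagonal entries (1,1,1,1).

From H_k ≅ ker(∂_k) / im(∂_{k+1}) we obtain:

  H_0: rank C_0 − rank ∂_1 = 5 − 4 = 1, and the invariant factors of ∂_1 are all 1, so H_0 = Z.
  H_1: rank ker ∂_1 − rank ∂_2 = (10 − 4) − 6 = 0, and the invariant factors of ∂_2 are all 1, so H_1 = 0.
  H_2: rank ker ∂_2 − rank ∂_3 = (10 − 6) − 4 = 0, and the invariant factors of ∂_3 are all 1, so H_2 = 0.
  H_3: rank ker ∂_3 − rank ∂_4 = (5 − 4) − 0 = 1, and there is no ∂_4, so H_3 = Z.

As a check, the Euler characteristic is 5 − 10 + 10 − 5 = 0, which agrees with 1 − 0 + 0 − 1 = 0.

H_0 = Z,  H_1 = 0,  H_2 = 0,  H_3 = Z.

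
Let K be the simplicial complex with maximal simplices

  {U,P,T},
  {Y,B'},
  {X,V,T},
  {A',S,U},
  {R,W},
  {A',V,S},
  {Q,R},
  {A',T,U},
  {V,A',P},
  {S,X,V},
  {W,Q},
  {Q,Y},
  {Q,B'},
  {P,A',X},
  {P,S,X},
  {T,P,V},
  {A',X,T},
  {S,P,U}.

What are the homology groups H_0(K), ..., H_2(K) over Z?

We work with the vertex ordering P < Q < R < S < T < U < V < W < X < Y < A' < B'. The simplices of K, each written with vertices in increasing order, are:

  0-simplices (12): [P], [Q], [R], [S], [T], [U], [V], [W], [X], [Y], [A'], [B']
  1-simplices (24): (24 of them)
  2-simplices (12): [P,S,U], [P,S,X], [P,T,U], [P,T,V], [P,V,A'], [P,X,A'], [S,U,A'], [S,V,X], [S,V,A'], [T,U,A'], [T,V,X], [T,X,A']

Hence C_0 ≅ Z^12, C_1 ≅ Z^24, C_2 ≅ Z^12.

∂_1: C_1 → C_0 is given by ∂[p,q] = [q] − [p]. For instance
  ∂[T,A'] = [A'] − [T].
This gives a 12×24 integer matrix of rank 10; reducing to Smith normal form yields diagonal entries (1,1,1,1,1,1,1,1,1,1).

∂_2: C_2 → C_1 maps a triangle to the signed sum of its edges. For instance
  ∂[P,S,X] = [S,X] − [P,X] + [P,S],
  ∂[S,U,A'] = [U,A'] − [S,A'] + [S,U].
The 24×12 boundary matrix has rank 12 and Smith normal form diag(1,1,1,1,1,1,1,1,1,1,1,2).

Now H_k = ker ∂_k / im ∂_{k+1}, so:

  H_0: rank C_0 − rank ∂_1 = 12 − 10 = 2, and the invariant factors of ∂_1 are all 1, so H_0 = Z^2.
  H_1: rank ker ∂_1 − rank ∂_2 = (24 − 10) − 12 = 2, and ∂_2 has invariant factor 2 > 1, so H_1 = Z^2 ⊕ Z/2.
  H_2: rank ker ∂_2 − rank ∂_3 = (12 − 12) − 0 = 0, and there is no ∂_3, so H_2 = 0.

H_0 ≅ Z^2,  H_1 ≅ Z^2 ⊕ Z/2,  H_2 = 0.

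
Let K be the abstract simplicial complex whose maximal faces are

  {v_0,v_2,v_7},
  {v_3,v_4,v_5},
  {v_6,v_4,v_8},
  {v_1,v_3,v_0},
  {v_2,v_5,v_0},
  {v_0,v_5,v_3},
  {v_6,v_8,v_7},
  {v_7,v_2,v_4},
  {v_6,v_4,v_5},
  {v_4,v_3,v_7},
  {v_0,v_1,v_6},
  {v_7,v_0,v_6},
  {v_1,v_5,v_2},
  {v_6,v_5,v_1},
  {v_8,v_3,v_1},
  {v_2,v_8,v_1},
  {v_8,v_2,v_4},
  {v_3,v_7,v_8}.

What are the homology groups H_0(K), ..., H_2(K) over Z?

Fix the vertex order v_0 < v_1 < v_2 < v_3 < v_4 < v_5 < v_6 < v_7 < v_8 and write every simplex with vertices in increasing order. Then dim K = 2 and the simplices of K are:

  0-simplices (9): [v_0], [v_1], [v_2], [v_3], [v_4], [v_5], [v_6], [v_7], [v_8]
  1-simplices (27): (27 of them)
  2-simplices (18): (18 of them)

Hence C_0 ≅ Z^9, C_1 ≅ Z^27, C_2 ≅ Z^18.

Boundary ∂_1: C_1 → C_0 sends each edge [p,q] (with p < q) to q − p. For instance
  ∂[v_0,v_1] = [v_1] − [v_0].
The resulting 9×27 matrix has rank 8, and its Smith normal form has invariant factors (1,1,1,1,1,1,1,1).

Boundary ∂_2: C_2 → C_1 sends each 2-simplex [p,q,r] to [q,r] − [p,r] + [p,q]. For instance
  ∂[v_0,v_1,v_6] = [v_1,v_6] − [v_0,v_6] + [v_0,v_1],
  ∂[v_1,v_3,v_8] = [v_3,v_8] − [v_1,v_8] + [v_1,v_3].
As a 27×18 matrix over Z this has rank 18, with invariant factors (1,1,1,1,1,1,1,1,1,1,1,1,1,1,1,1,1,2).

Now H_k = ker ∂_k / im ∂_{k+1}, so:

  H_0: rank C_0 − rank ∂_1 = 9 − 8 = 1, and the invariant factors of ∂_1 are all 1, so H_0 ≅ Z.
  H_1: rank ker ∂_1 − rank ∂_2 = (27 − 8) − 18 = 1, and ∂_2 has invariant factor 2 > 1, so H_1 ≅ Z ⊕ Z/2Z.
  H_2: rank ker ∂_2 − rank ∂_3 = (18 − 18) − 0 = 0, and there is no ∂_3, so H_2 ≅ 0.

H_0 = Z,  H_1 = Z ⊕ Z/2Z,  H_2 = 0.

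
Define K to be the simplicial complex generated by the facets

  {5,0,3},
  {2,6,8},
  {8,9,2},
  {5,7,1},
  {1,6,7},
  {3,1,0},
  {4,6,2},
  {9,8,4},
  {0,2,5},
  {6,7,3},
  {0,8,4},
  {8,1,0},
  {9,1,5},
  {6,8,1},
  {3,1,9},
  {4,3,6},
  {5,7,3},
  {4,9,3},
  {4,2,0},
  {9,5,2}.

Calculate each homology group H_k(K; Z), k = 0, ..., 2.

H_0 ≅ Z,  H_1 ≅ Z ⊕ Z/2,  H_2 = 0.

Take the total order 0 < 1 < 2 < 3 < 4 < 5 < 6 < 7 < 8 < 9 on the vertex set. Then K (dimension 2) consists of the simplices:

  0-simplices (10): [0], [1], [2], [3], [4], [5], [6], [7], [8], [9]
  1-simplices (30): (30 of them)
  2-simplices (20): (20 of them)

Hence C_0 ≅ Z^10, C_1 ≅ Z^30, C_2 ≅ Z^20.

∂_1: C_1 → C_0 sends each edge [p,q] (with p < q) to q − p.
The resulting 10×30 matrix has rank 9, and its Smith normal form has invariant factors (1,1,1,1,1,1,1,1,1).

The boundary map ∂_2: C_2 → C_1 maps a triangle to the signed sum of its edges. For instance
  ∂[3,4,9] = [4,9] − [3,9] + [3,4],
  ∂[1,5,7] = [5,7] − [1,7] + [1,5].
As a 30×20 matrix over Z this has rank 20, with invariant factors (1,1,1,1,1,1,1,1,1,1,1,1,1,1,1,1,1,1,1,2).

From H_k ≅ ker(∂_k) / im(∂_{k+1}) we obtain:

  H_0: rank C_0 − rank ∂_1 = 10 − 9 = 1, and the invariant factors of ∂_1 are all 1, so H_0 ≅ Z.
  H_1: rank ker ∂_1 − rank ∂_2 = (30 − 9) − 20 = 1, and ∂_2 has invariant factor 2 > 1, so H_1 ≅ Z ⊕ Z/2.
  H_2: rank ker ∂_2 − rank ∂_3 = (20 − 20) − 0 = 0, and there is no ∂_3, so H_2 ≅ 0.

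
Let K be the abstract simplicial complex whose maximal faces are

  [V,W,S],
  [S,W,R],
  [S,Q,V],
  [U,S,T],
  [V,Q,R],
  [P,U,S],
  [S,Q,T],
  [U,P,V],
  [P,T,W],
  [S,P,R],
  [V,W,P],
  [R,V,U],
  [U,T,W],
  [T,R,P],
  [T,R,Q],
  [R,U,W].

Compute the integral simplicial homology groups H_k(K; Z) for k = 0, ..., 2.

Order the vertices as P < Q < R < S < T < U < V < W. Listing each simplex with vertices in this order, K has dimension 2 with simplices:

  0-simplices (8): P, Q, R, S, T, U, V, W
  1-simplices (24): PR, PS, PT, PU, PV, PW, QR, QS, QT, QV, RS, RT, RU, RV, RW, ST, SU, SV, SW, TU, TW, UV, UW, VW
  2-simplices (16): PRS, PRT, PSU, PTW, PUV, PVW, QRT, QRV, QST, QSV, RSW, RUV, RUW, STU, SVW, TUW

giving chain groups C_0 ≅ Z^8, C_1 ≅ Z^24, C_2 ≅ Z^16.

The boundary map ∂_1: C_1 → C_0 is given by ∂[p,q] = [q] − [p].
As a 8×24 matrix over Z this has rank 7, with invariant factors (1,1,1,1,1,1,1).

∂_2: C_2 → C_1 acts by ∂[p,q,r] = [q,r] − [p,r] + [p,q]. For instance
  ∂PUV = UV − PV + PU,
  ∂SVW = VW − SW + SV.
The 24×16 boundary matrix has rank 15 and Smith normal form diag(1,1,1,1,1,1,1,1,1,1,1,1,1,1,1).

Computing H_k = (kernel of ∂_k) / (image of ∂_{k+1}):

  H_0: rank C_0 − rank ∂_1 = 8 − 7 = 1, and the invariant factors of ∂_1 are all 1, so H_0 = Z.
  H_1: rank ker ∂_1 − rank ∂_2 = (24 − 7) − 15 = 2, and the invariant factors of ∂_2 are all 1, so H_1 = Z^2.
  H_2: rank ker ∂_2 − rank ∂_3 = (16 − 15) − 0 = 1, and there is no ∂_3, so H_2 = Z.

H_0 ≅ Z,  H_1 ≅ Z^2,  H_2 ≅ Z.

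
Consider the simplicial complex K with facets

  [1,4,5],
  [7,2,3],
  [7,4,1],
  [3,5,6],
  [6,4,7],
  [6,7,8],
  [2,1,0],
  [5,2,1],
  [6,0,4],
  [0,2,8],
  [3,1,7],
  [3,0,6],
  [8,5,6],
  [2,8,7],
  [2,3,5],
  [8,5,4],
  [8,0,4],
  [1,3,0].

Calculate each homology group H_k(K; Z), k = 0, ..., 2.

H_0 ≅ Z,  H_1 ≅ Z ⊕ Z/2,  H_2 = 0.

K has 9 vertices, 27 edges, 18 triangles.
rank ∂_0 = 0, rank ∂_1 = 8 ⇒ b_0 = 9 − 0 − 8 = 1; all invariant factors of ∂_1 are 1 so no torsion. So H_0 = Z.
rank ∂_1 = 8, rank ∂_2 = 18 ⇒ b_1 = 27 − 8 − 18 = 1; ∂_2 has invariant factor(s) [2] giving torsion. So H_1 = Z ⊕ Z/2.
rank ∂_2 = 18, rank ∂_3 = 0 ⇒ b_2 = 18 − 18 − 0 = 0. So H_2 = 0.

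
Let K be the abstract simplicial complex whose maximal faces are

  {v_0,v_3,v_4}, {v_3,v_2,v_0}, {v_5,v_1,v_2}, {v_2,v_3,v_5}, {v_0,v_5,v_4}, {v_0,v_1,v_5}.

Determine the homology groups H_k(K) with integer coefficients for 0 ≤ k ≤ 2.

Take the total order v_0 < v_1 < v_2 < v_3 < v_4 < v_5 on the vertex set. Then K (dimension 2) consists of the simplices:

  0-simplices (6): [v_0], [v_1], [v_2], [v_3], [v_4], [v_5]
  1-simplices (12): [v_0,v_1], [v_0,v_2], [v_0,v_3], [v_0,v_4], [v_0,v_5], [v_1,v_2], [v_1,v_5], [v_2,v_3], [v_2,v_5], [v_3,v_4], [v_3,v_5], [v_4,v_5]
  2-simplices (6): [v_0,v_1,v_5], [v_0,v_2,v_3], [v_0,v_3,v_4], [v_0,v_4,v_5], [v_1,v_2,v_5], [v_2,v_3,v_5]

Hence C_0 ≅ Z^6, C_1 ≅ Z^12, C_2 ≅ Z^6.

∂_1: C_1 → C_0 maps an edge to its endpoints' difference, ∂[p,q] = q − p. For instance
  ∂[v_2,v_5] = [v_5] − [v_2].
As a 6×12 matrix over Z this has rank 5, with invariant factors (1,1,1,1,1).

The boundary map ∂_2: C_2 → C_1 sends each 2-simplex [p,q,r] to [q,r] − [p,r] + [p,q]. For instance
  ∂[v_2,v_3,v_5] = [v_3,v_5] − [v_2,v_5] + [v_2,v_3],
  ∂[v_1,v_2,v_5] = [v_2,v_5] − [v_1,v_5] + [v_1,v_2].
The 12×6 boundary matrix has rank 6 and Smith normal form diag(1,1,1,1,1,1).

Computing H_k = (kernel of ∂_k) / (image of ∂_{k+1}):

  H_0: rank C_0 − rank ∂_1 = 6 − 5 = 1, and the invariant factors of ∂_1 are all 1, so H_0 ≅ Z.
  H_1: rank ker ∂_1 − rank ∂_2 = (12 − 5) − 6 = 1, and the invariant factors of ∂_2 are all 1, so H_1 ≅ Z.
  H_2: rank ker ∂_2 − rank ∂_3 = (6 − 6) − 0 = 0, and there is no ∂_3, so H_2 ≅ 0.

H_0 ≅ Z,  H_1 ≅ Z,  H_2 = 0.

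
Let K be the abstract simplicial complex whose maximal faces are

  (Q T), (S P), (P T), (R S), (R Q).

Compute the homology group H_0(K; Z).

Order the vertices as P < Q < R < S < T. Listing each simplex with vertices in this order, K has dimension 1 with simplices:

  0-simplices (5): P, Q, R, S, T
  1-simplices (5): PS, PT, QR, QT, RS

giving chain groups C_0 ≅ Z^5, C_1 ≅ Z^5.

Boundary ∂_1: C_1 → C_0 sends each edge [p,q] (with p < q) to q − p.
The 5×5 boundary matrix has rank 4 and Smith normal form diag(1,1,1,1).

Now H_k = ker ∂_k / im ∂_{k+1}, so:

  H_0: rank C_0 − rank ∂_1 = 5 − 4 = 1, and the invariant factors of ∂_1 are all 1, so H_0 = Z.

(K is a triangulation of the circle S^1.)

H_0 ≅ Z.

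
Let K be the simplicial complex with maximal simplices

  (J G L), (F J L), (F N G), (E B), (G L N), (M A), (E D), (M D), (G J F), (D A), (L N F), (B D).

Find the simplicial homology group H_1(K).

Take the total order A < B < D < E < F < G < J < L < M < N on the vertex set. Then K (dimension 2) consists of the simplices:

  0-simplices (10): A, B, D, E, F, G, J, L, M, N
  1-simplices (15): AD, AM, BD, BE, DE, DM, FG, FJ, FL, FN, GJ, GL, GN, JL, LN
  2-simplices (6): FGJ, FGN, FJL, FLN, GJL, GLN

giving chain groups C_0 ≅ Z^10, C_1 ≅ Z^15, C_2 ≅ Z^6.

Boundary ∂_1: C_1 → C_0 sends each edge [p,q] (with p < q) to q − p. For instance
  ∂BE = E − B.
As a 10×15 matrix over Z this has rank 8, with invariant factors (1,1,1,1,1,1,1,1).

The boundary map ∂_2: C_2 → C_1 sends each 2-simplex [p,q,r] to [q,r] − [p,r] + [p,q]. For instance
  ∂FGN = GN − FN + FG,
  ∂GLN = LN − GN + GL.
The resulting 15×6 matrix has rank 5, and its Smith normal form has invariant factors (1,1,1,1,1).

Now H_k = ker ∂_k / im ∂_{k+1}, so:

  H_1: rank ker ∂_1 − rank ∂_2 = (15 − 8) − 5 = 2, and the invariant factors of ∂_2 are all 1, so H_1 = Z^2.

H_1 = Z^2.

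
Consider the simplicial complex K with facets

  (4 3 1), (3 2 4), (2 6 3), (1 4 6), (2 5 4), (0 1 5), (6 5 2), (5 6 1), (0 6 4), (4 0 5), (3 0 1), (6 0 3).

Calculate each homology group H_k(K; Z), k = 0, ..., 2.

Order the vertices as 0 < 1 < 2 < 3 < 4 < 5 < 6. Listing each simplex with vertices in this order, K has dimension 2 with simplices:

  0-simplices (7): [0], [1], [2], [3], [4], [5], [6]
  1-simplices (18): [0,1], [0,3], [0,4], [0,5], [0,6], [1,3], [1,4], [1,5], [1,6], [2,3], [2,4], [2,5], [2,6], [3,4], [3,6], [4,5], [4,6], [5,6]
  2-simplices (12): [0,1,3], [0,1,5], [0,3,6], [0,4,5], [0,4,6], [1,3,4], [1,4,6], [1,5,6], [2,3,4], [2,3,6], [2,4,5], [2,5,6]

Hence C_0 ≅ Z^7, C_1 ≅ Z^18, C_2 ≅ Z^12.

Boundary ∂_1: C_1 → C_0 is given by ∂[p,q] = [q] − [p]. For instance
  ∂[1,5] = [5] − [1].
The resulting 7×18 matrix has rank 6, and its Smith normal form has invariant factors (1,1,1,1,1,1).

∂_2: C_2 → C_1 sends each 2-simplex [p,q,r] to [q,r] − [p,r] + [p,q]. For instance
  ∂[0,1,3] = [1,3] − [0,3] + [0,1],
  ∂[1,3,4] = [3,4] − [1,4] + [1,3].
The 18×12 boundary matrix has rank 12 and Smith normal form diag(1,1,1,1,1,1,1,1,1,1,1,2).

Computing H_k = (kernel of ∂_k) / (image of ∂_{k+1}):

  H_0: rank C_0 − rank ∂_1 = 7 − 6 = 1, and the invariant factors of ∂_1 are all 1, so H_0 ≅ Z.
  H_1: rank ker ∂_1 − rank ∂_2 = (18 − 6) − 12 = 0, and ∂_2 has invariant factor 2 > 1, so H_1 ≅ Z/2.
  H_2: rank ker ∂_2 − rank ∂_3 = (12 − 12) − 0 = 0, and there is no ∂_3, so H_2 ≅ 0.

As a check, the Euler characteristic is 7 − 18 + 12 = 1, which agrees with 1 − 0 + 0 = 1.

H_0 ≅ Z,  H_1 ≅ Z/2,  H_2 = 0.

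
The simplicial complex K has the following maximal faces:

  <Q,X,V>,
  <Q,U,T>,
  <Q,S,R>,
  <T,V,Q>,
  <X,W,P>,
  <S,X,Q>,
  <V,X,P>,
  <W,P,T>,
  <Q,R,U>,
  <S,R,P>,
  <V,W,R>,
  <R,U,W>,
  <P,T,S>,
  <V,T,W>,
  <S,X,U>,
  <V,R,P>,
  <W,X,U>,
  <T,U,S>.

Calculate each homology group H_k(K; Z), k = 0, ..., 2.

H_0 = Z,  H_1 = Z ⊕ Z_2,  H_2 = 0.

We work with the vertex ordering P < Q < R < S < T < U < V < W < X. The simplices of K, each written with vertices in increasing order, are:

  0-simplices (9): P, Q, R, S, T, U, V, W, X
  1-simplices (27): PR, PS, PT, PV, PW, PX, QR, QS, QT, QU, QV, QX, RS, RU, RV, RW, ST, SU, SX, TU, TV, TW, UW, UX, VW, VX, WX
  2-simplices (18): PRS, PRV, PST, PTW, PVX, PWX, QRS, QRU, QSX, QTU, QTV, QVX, RUW, RVW, STU, SUX, TVW, UWX

so the chain groups are C_0 ≅ Z^9, C_1 ≅ Z^27, C_2 ≅ Z^18.

∂_1: C_1 → C_0 is given by ∂[p,q] = [q] − [p]. For instance
  ∂ST = T − S.
The 9×27 boundary matrix has rank 8 and Smith normal form diag(1,1,1,1,1,1,1,1).

∂_2: C_2 → C_1 acts by ∂[p,q,r] = [q,r] − [p,r] + [p,q]. For instance
  ∂RVW = VW − RW + RV,
  ∂SUX = UX − SX + SU.
The resulting 27×18 matrix has rank 18, and its Smith normal form has invariant factors (1,1,1,1,1,1,1,1,1,1,1,1,1,1,1,1,1,2).

Reading off H_k = ker ∂_k / im ∂_{k+1}:

  H_0: rank C_0 − rank ∂_1 = 9 − 8 = 1, and the invariant factors of ∂_1 are all 1, so H_0 = Z.
  H_1: rank ker ∂_1 − rank ∂_2 = (27 − 8) − 18 = 1, and ∂_2 has invariant factor 2 > 1, so H_1 = Z ⊕ Z_2.
  H_2: rank ker ∂_2 − rank ∂_3 = (18 − 18) − 0 = 0, and there is no ∂_3, so H_2 = 0.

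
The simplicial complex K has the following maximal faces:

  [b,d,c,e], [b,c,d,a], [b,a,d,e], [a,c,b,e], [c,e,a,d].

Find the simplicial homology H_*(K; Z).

H_0 = Z,  H_1 = 0,  H_2 = 0,  H_3 = Z.

Order the vertices as a < b < c < d < e. Listing each simplex with vertices in this order, K has dimension 3 with simplices:

  0-simplices (5): a, b, c, d, e
  1-simplices (10): ab, ac, ad, ae, bc, bd, be, cd, ce, de
  2-simplices (10): abc, abd, abe, acd, ace, ade, bcd, bce, bde, cde
  3-simplices (5): abcd, abce, abde, acde, bcde

giving chain groups C_0 ≅ Z^5, C_1 ≅ Z^10, C_2 ≅ Z^10, C_3 ≅ Z^5.

∂_1: C_1 → C_0 is given by ∂[p,q] = [q] − [p]. For instance
  ∂ce = e − c.
This gives a 5×10 integer matrix of rank 4; reducing to Smith normal form yields diagonal entries (1,1,1,1).

The boundary map ∂_2: C_2 → C_1 acts by ∂[p,q,r] = [q,r] − [p,r] + [p,q]. For instance
  ∂abe = be − ae + ab,
  ∂acd = cd − ad + ac.
This gives a 10×10 integer matrix of rank 6; reducing to Smith normal form yields diagonal entries (1,1,1,1,1,1).

The boundary map ∂_3: C_3 → C_2 sends each 3-simplex σ to the alternating sum Σ_i (−1)^i (σ with its i-th vertex removed). For instance
  ∂abcd = bcd − acd + abd − abc,
  ∂acde = cde − ade + ace − acd.
The 10×5 boundary matrix has rank 4 and Smith normal form diag(1,1,1,1).

Now H_k = ker ∂_k / im ∂_{k+1}, so:

  H_0: rank C_0 − rank ∂_1 = 5 − 4 = 1, and the invariant factors of ∂_1 are all 1, so H_0 = Z.
  H_1: rank ker ∂_1 − rank ∂_2 = (10 − 4) − 6 = 0, and the invariant factors of ∂_2 are all 1, so H_1 = 0.
  H_2: rank ker ∂_2 − rank ∂_3 = (10 − 6) − 4 = 0, and the invariant factors of ∂_3 are all 1, so H_2 = 0.
  H_3: rank ker ∂_3 − rank ∂_4 = (5 − 4) − 0 = 1, and there is no ∂_4, so H_3 = Z.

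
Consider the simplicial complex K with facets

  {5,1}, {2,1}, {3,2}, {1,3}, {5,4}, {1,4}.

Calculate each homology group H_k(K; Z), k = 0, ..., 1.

Fix the vertex order 1 < 2 < 3 < 4 < 5 and write every simplex with vertices in increasing order. Then dim K = 1 and the simplices of K are:

  0-simplices (5): [1], [2], [3], [4], [5]
  1-simplices (6): [1,2], [1,3], [1,4], [1,5], [2,3], [4,5]

Hence C_0 ≅ Z^5, C_1 ≅ Z^6.

∂_1: C_1 → C_0 sends each edge [p,q] (with p < q) to q − p. For instance
  ∂[4,5] = [5] − [4].
The resulting 5×6 matrix has rank 4, and its Smith normal form has invariant factors (1,1,1,1).

From H_k ≅ ker(∂_k) / im(∂_{k+1}) we obtain:

  H_0: rank C_0 − rank ∂_1 = 5 − 4 = 1, and the invariant factors of ∂_1 are all 1, so H_0 ≅ Z.
  H_1: rank ker ∂_1 − rank ∂_2 = (6 − 4) − 0 = 2, and there is no ∂_2, so H_1 ≅ Z^2.

As a check, the Euler characteristic is 5 − 6 = -1, which agrees with 1 − 2 = -1.

H_0 ≅ Z,  H_1 ≅ Z^2.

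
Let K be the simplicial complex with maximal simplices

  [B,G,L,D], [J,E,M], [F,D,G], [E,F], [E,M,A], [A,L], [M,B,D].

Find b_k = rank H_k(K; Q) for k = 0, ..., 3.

We work with the vertex ordering A < B < D < E < F < G < J < L < M. The simplices of K, each written with vertices in increasing order, are:

  0-simplices (9): A, B, D, E, F, G, J, L, M
  1-simplices (17): AE, AL, AM, BD, BG, BL, BM, DF, DG, DL, DM, EF, EJ, EM, FG, GL, JM
  2-simplices (8): AEM, BDG, BDL, BDM, BGL, DFG, DGL, EJM
  3-simplices (1): BDGL

giving chain groups C_0 ≅ Z^9, C_1 ≅ Z^17, C_2 ≅ Z^8, C_3 ≅ Z^1.

Boundary ∂_1: C_1 → C_0 sends each edge [p,q] (with p < q) to q − p.
The resulting 9×17 matrix has rank 8, and its Smith normal form has invariant factors (1,1,1,1,1,1,1,1).

The boundary map ∂_2: C_2 → C_1 acts by ∂[p,q,r] = [q,r] − [p,r] + [p,q]. For instance
  ∂DFG = FG − DG + DF,
  ∂BDM = DM − BM + BD.
The 17×8 boundary matrix has rank 7 and Smith normal form diag(1,1,1,1,1,1,1).

∂_3: C_3 → C_2 sends each 3-simplex σ to the alternating sum Σ_i (−1)^i (σ with its i-th vertex removed). For instance
  ∂BDGL = DGL − BGL + BDL − BDG.
The 8×1 boundary matrix has rank 1 and Smith normal form diag(1).

Reading off H_k = ker ∂_k / im ∂_{k+1}:

  H_0: rank C_0 − rank ∂_1 = 9 − 8 = 1, and the invariant factors of ∂_1 are all 1, so H_0 = Z.
  H_1: rank ker ∂_1 − rank ∂_2 = (17 − 8) − 7 = 2, and the invariant factors of ∂_2 are all 1, so H_1 = Z^2.
  H_2: rank ker ∂_2 − rank ∂_3 = (8 − 7) − 1 = 0, and the invariant factors of ∂_3 are all 1, so H_2 = 0.
  H_3: rank ker ∂_3 − rank ∂_4 = (1 − 1) − 0 = 0, and there is no ∂_4, so H_3 = 0.

Hence the Betti numbers are b_0 = 1, b_1 = 2, b_2 = 0, b_3 = 0.

b_0 = 1, b_1 = 2, b_2 = 0, b_3 = 0.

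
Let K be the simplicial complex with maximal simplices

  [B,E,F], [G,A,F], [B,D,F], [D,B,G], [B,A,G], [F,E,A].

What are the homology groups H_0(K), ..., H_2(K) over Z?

Take the total order A < B < D < E < F < G on the vertex set. Then K (dimension 2) consists of the simplices:

  0-simplices (6): A, B, D, E, F, G
  1-simplices (12): AB, AE, AF, AG, BD, BE, BF, BG, DF, DG, EF, FG
  2-simplices (6): ABG, AEF, AFG, BDF, BDG, BEF

so the chain groups are C_0 ≅ Z^6, C_1 ≅ Z^12, C_2 ≅ Z^6.

∂_1: C_1 → C_0 is given by ∂[p,q] = [q] − [p]. For instance
  ∂BF = F − B.
This gives a 6×12 integer matrix of rank 5; reducing to Smith normal form yields diagonal entries (1,1,1,1,1).

∂_2: C_2 → C_1 maps a triangle to the signed sum of its edges. For instance
  ∂BDG = DG − BG + BD,
  ∂BEF = EF − BF + BE.
This gives a 12×6 integer matrix of rank 6; reducing to Smith normal form yields diagonal entries (1,1,1,1,1,1).

Now H_k = ker ∂_k / im ∂_{k+1}, so:

  H_0: rank C_0 − rank ∂_1 = 6 − 5 = 1, and the invariant factors of ∂_1 are all 1, so H_0 ≅ Z.
  H_1: rank ker ∂_1 − rank ∂_2 = (12 − 5) − 6 = 1, and the invariant factors of ∂_2 are all 1, so H_1 ≅ Z.
  H_2: rank ker ∂_2 − rank ∂_3 = (6 − 6) − 0 = 0, and there is no ∂_3, so H_2 ≅ 0.

(K is a triangulation of the cylinder S^1 x I.)

H_0 ≅ Z,  H_1 ≅ Z,  H_2 = 0.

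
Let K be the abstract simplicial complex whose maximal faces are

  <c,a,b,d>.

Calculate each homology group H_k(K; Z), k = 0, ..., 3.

We work with the vertex ordering a < b < c < d. The simplices of K, each written with vertices in increasing order, are:

  0-simplices (4): a, b, c, d
  1-simplices (6): ab, ac, ad, bc, bd, cd
  2-simplices (4): abc, abd, acd, bcd
  3-simplices (1): abcd

Hence C_0 ≅ Z^4, C_1 ≅ Z^6, C_2 ≅ Z^4, C_3 ≅ Z^1.

The boundary map ∂_1: C_1 → C_0 maps an edge to its endpoints' difference, ∂[p,q] = q − p.
The 4×6 boundary matrix has rank 3 and Smith normal form diag(1,1,1).

Boundary ∂_2: C_2 → C_1 maps a triangle to the signed sum of its edges. For instance
  ∂acd = cd − ad + ac,
  ∂bcd = cd − bd + bc.
As a 6×4 matrix over Z this has rank 3, with invariant factors (1,1,1).

The boundary map ∂_3: C_3 → C_2 sends each 3-simplex σ to the alternating sum Σ_i (−1)^i (σ with its i-th vertex removed). For instance
  ∂abcd = bcd − acd + abd − abc.
This gives a 4×1 integer matrix of rank 1; reducing to Smith normal form yields diagonal entries (1).

Computing H_k = (kernel of ∂_k) / (image of ∂_{k+1}):

  H_0: rank C_0 − rank ∂_1 = 4 − 3 = 1, and the invariant factors of ∂_1 are all 1, so H_0 = Z.
  H_1: rank ker ∂_1 − rank ∂_2 = (6 − 3) − 3 = 0, and the invariant factors of ∂_2 are all 1, so H_1 = 0.
  H_2: rank ker ∂_2 − rank ∂_3 = (4 − 3) − 1 = 0, and the invariant factors of ∂_3 are all 1, so H_2 = 0.
  H_3: rank ker ∂_3 − rank ∂_4 = (1 − 1) − 0 = 0, and there is no ∂_4, so H_3 = 0.

As a check, the Euler characteristic is 4 − 6 + 4 − 1 = 1, which agrees with 1 − 0 + 0 − 0 = 1.

H_0 = Z,  H_1 = 0,  H_2 = 0,  H_3 = 0.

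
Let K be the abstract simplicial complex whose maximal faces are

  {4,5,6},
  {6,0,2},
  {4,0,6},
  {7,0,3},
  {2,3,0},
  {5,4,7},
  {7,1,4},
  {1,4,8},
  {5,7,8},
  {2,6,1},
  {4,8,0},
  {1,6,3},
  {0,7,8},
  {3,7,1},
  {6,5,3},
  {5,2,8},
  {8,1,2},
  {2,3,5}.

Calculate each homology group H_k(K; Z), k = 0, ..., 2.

Take the total order 0 < 1 < 2 < 3 < 4 < 5 < 6 < 7 < 8 on the vertex set. Then K (dimension 2) consists of the simplices:

  0-simplices (9): [0], [1], [2], [3], [4], [5], [6], [7], [8]
  1-simplices (27): (27 of them)
  2-simplices (18): [0,2,3], [0,2,6], [0,3,7], [0,4,6], [0,4,8], [0,7,8], [1,2,6], [1,2,8], [1,3,6], [1,3,7], [1,4,7], [1,4,8], [2,3,5], [2,5,8], [3,5,6], [4,5,6], [4,5,7], [5,7,8]

so the chain groups are C_0 ≅ Z^9, C_1 ≅ Z^27, C_2 ≅ Z^18.

Boundary ∂_1: C_1 → C_0 maps an edge to its endpoints' difference, ∂[p,q] = q − p.
This gives a 9×27 integer matrix of rank 8; reducing to Smith normal form yields diagonal entries (1,1,1,1,1,1,1,1).

Boundary ∂_2: C_2 → C_1 maps a triangle to the signed sum of its edges. For instance
  ∂[0,2,6] = [2,6] − [0,6] + [0,2],
  ∂[1,4,8] = [4,8] − [1,8] + [1,4].
This gives a 27×18 integer matrix of rank 18; reducing to Smith normal form yields diagonal entries (1,1,1,1,1,1,1,1,1,1,1,1,1,1,1,1,1,2).

From H_k ≅ ker(∂_k) / im(∂_{k+1}) we obtain:

  H_0: rank C_0 − rank ∂_1 = 9 − 8 = 1, and the invariant factors of ∂_1 are all 1, so H_0 ≅ Z.
  H_1: rank ker ∂_1 − rank ∂_2 = (27 − 8) − 18 = 1, and ∂_2 has invariant factor 2 > 1, so H_1 ≅ Z ⊕ Z/2Z.
  H_2: rank ker ∂_2 − rank ∂_3 = (18 − 18) − 0 = 0, and there is no ∂_3, so H_2 ≅ 0.

(K is a triangulation of the Klein bottle.)

H_0 = Z,  H_1 = Z ⊕ Z/2Z,  H_2 = 0.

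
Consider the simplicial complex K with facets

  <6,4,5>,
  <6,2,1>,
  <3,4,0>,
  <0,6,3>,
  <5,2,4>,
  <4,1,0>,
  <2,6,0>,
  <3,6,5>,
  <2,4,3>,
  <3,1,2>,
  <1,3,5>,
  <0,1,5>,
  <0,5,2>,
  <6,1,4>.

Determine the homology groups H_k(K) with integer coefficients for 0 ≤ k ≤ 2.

H_0 = Z,  H_1 = Z^2,  H_2 = Z.

Fix the vertex order 0 < 1 < 2 < 3 < 4 < 5 < 6 and write every simplex with vertices in increasing order. Then dim K = 2 and the simplices of K are:

  0-simplices (7): [0], [1], [2], [3], [4], [5], [6]
  1-simplices (21): [0,1], [0,2], [0,3], [0,4], [0,5], [0,6], [1,2], [1,3], [1,4], [1,5], [1,6], [2,3], [2,4], [2,5], [2,6], [3,4], [3,5], [3,6], [4,5], [4,6], [5,6]
  2-simplices (14): [0,1,4], [0,1,5], [0,2,5], [0,2,6], [0,3,4], [0,3,6], [1,2,3], [1,2,6], [1,3,5], [1,4,6], [2,3,4], [2,4,5], [3,5,6], [4,5,6]

so the chain groups are C_0 ≅ Z^7, C_1 ≅ Z^21, C_2 ≅ Z^14.

∂_1: C_1 → C_0 sends each edge [p,q] (with p < q) to q − p. For instance
  ∂[0,1] = [1] − [0].
The 7×21 boundary matrix has rank 6 and Smith normal form diag(1,1,1,1,1,1).

Boundary ∂_2: C_2 → C_1 maps a triangle to the signed sum of its edges. For instance
  ∂[0,1,5] = [1,5] − [0,5] + [0,1],
  ∂[2,3,4] = [3,4] − [2,4] + [2,3].
The resulting 21×14 matrix has rank 13, and its Smith normal form has invariant factors (1,1,1,1,1,1,1,1,1,1,1,1,1).

Now H_k = ker ∂_k / im ∂_{k+1}, so:

  H_0: rank C_0 − rank ∂_1 = 7 − 6 = 1, and the invariant factors of ∂_1 are all 1, so H_0 ≅ Z.
  H_1: rank ker ∂_1 − rank ∂_2 = (21 − 6) − 13 = 2, and the invariant factors of ∂_2 are all 1, so H_1 ≅ Z^2.
  H_2: rank ker ∂_2 − rank ∂_3 = (14 − 13) − 0 = 1, and there is no ∂_3, so H_2 ≅ Z.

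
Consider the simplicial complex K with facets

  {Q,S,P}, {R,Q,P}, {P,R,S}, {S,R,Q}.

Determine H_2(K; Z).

We work with the vertex ordering P < Q < R < S. The simplices of K, each written with vertices in increasing order, are:

  0-simplices (4): P, Q, R, S
  1-simplices (6): PQ, PR, PS, QR, QS, RS
  2-simplices (4): PQR, PQS, PRS, QRS

so the chain groups are C_0 ≅ Z^4, C_1 ≅ Z^6, C_2 ≅ Z^4.

Boundary ∂_1: C_1 → C_0 is given by ∂[p,q] = [q] − [p]. For instance
  ∂QR = R − Q.
The resulting 4×6 matrix has rank 3, and its Smith normal form has invariant factors (1,1,1).

The boundary map ∂_2: C_2 → C_1 acts by ∂[p,q,r] = [q,r] − [p,r] + [p,q]. For instance
  ∂PQR = QR − PR + PQ,
  ∂QRS = RS − QS + QR.
The resulting 6×4 matrix has rank 3, and its Smith normal form has invariant factors (1,1,1).

Now H_k = ker ∂_k / im ∂_{k+1}, so:

  H_2: rank ker ∂_2 − rank ∂_3 = (4 − 3) − 0 = 1, and there is no ∂_3, so H_2 ≅ Z.

H_2 = Z.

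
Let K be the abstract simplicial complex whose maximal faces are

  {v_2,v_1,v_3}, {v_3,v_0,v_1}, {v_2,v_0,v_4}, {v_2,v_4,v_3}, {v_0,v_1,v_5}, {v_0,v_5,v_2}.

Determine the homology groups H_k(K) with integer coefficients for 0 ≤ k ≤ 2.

Order the vertices as v_0 < v_1 < v_2 < v_3 < v_4 < v_5. Listing each simplex with vertices in this order, K has dimension 2 with simplices:

  0-simplices (6): [v_0], [v_1], [v_2], [v_3], [v_4], [v_5]
  1-simplices (12): [v_0,v_1], [v_0,v_2], [v_0,v_3], [v_0,v_4], [v_0,v_5], [v_1,v_2], [v_1,v_3], [v_1,v_5], [v_2,v_3], [v_2,v_4], [v_2,v_5], [v_3,v_4]
  2-simplices (6): [v_0,v_1,v_3], [v_0,v_1,v_5], [v_0,v_2,v_4], [v_0,v_2,v_5], [v_1,v_2,v_3], [v_2,v_3,v_4]

giving chain groups C_0 ≅ Z^6, C_1 ≅ Z^12, C_2 ≅ Z^6.

The boundary map ∂_1: C_1 → C_0 is given by ∂[p,q] = [q] − [p].
This gives a 6×12 integer matrix of rank 5; reducing to Smith normal form yields diagonal entries (1,1,1,1,1).

The boundary map ∂_2: C_2 → C_1 sends each 2-simplex [p,q,r] to [q,r] − [p,r] + [p,q]. For instance
  ∂[v_1,v_2,v_3] = [v_2,v_3] − [v_1,v_3] + [v_1,v_2],
  ∂[v_0,v_1,v_5] = [v_1,v_5] − [v_0,v_5] + [v_0,v_1].
This gives a 12×6 integer matrix of rank 6; reducing to Smith normal form yields diagonal entries (1,1,1,1,1,1).

Computing H_k = (kernel of ∂_k) / (image of ∂_{k+1}):

  H_0: rank C_0 − rank ∂_1 = 6 − 5 = 1, and the invariant factors of ∂_1 are all 1, so H_0 ≅ Z.
  H_1: rank ker ∂_1 − rank ∂_2 = (12 − 5) − 6 = 1, and the invariant factors of ∂_2 are all 1, so H_1 ≅ Z.
  H_2: rank ker ∂_2 − rank ∂_3 = (6 − 6) − 0 = 0, and there is no ∂_3, so H_2 ≅ 0.

H_0 = Z,  H_1 = Z,  H_2 = 0.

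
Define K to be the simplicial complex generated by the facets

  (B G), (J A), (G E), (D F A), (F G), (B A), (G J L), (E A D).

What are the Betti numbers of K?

b_0 = 1, b_1 = 3, b_2 = 0.

Order the vertices as A < B < D < E < F < G < J < L. Listing each simplex with vertices in this order, K has dimension 2 with simplices:

  0-simplices (8): A, B, D, E, F, G, J, L
  1-simplices (13): AB, AD, AE, AF, AJ, BG, DE, DF, EG, FG, GJ, GL, JL
  2-simplices (3): ADE, ADF, GJL

giving chain groups C_0 ≅ Z^8, C_1 ≅ Z^13, C_2 ≅ Z^3.

Boundary ∂_1: C_1 → C_0 is given by ∂[p,q] = [q] − [p]. For instance
  ∂EG = G − E.
This gives a 8×13 integer matrix of rank 7; reducing to Smith normal form yields diagonal entries (1,1,1,1,1,1,1).

∂_2: C_2 → C_1 acts by ∂[p,q,r] = [q,r] − [p,r] + [p,q]. For instance
  ∂ADF = DF − AF + AD,
  ∂GJL = JL − GL + GJ.
The resulting 13×3 matrix has rank 3, and its Smith normal form has invariant factors (1,1,1).

Now H_k = ker ∂_k / im ∂_{k+1}, so:

  H_0: rank C_0 − rank ∂_1 = 8 − 7 = 1, and the invariant factors of ∂_1 are all 1, so H_0 ≅ Z.
  H_1: rank ker ∂_1 − rank ∂_2 = (13 − 7) − 3 = 3, and the invariant factors of ∂_2 are all 1, so H_1 ≅ Z^3.
  H_2: rank ker ∂_2 − rank ∂_3 = (3 − 3) − 0 = 0, and there is no ∂_3, so H_2 ≅ 0.

Hence the Betti numbers are b_0 = 1, b_1 = 3, b_2 = 0.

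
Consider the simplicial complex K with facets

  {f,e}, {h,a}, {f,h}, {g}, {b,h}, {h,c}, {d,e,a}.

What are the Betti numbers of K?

b_0 = 2, b_1 = 1, b_2 = 0.

Order the vertices as a < b < c < d < e < f < g < h. Listing each simplex with vertices in this order, K has dimension 2 with simplices:

  0-simplices (8): a, b, c, d, e, f, g, h
  1-simplices (8): ad, ae, ah, bh, ch, de, ef, fh
  2-simplices (1): ade

giving chain groups C_0 ≅ Z^8, C_1 ≅ Z^8, C_2 ≅ Z^1.

The boundary map ∂_1: C_1 → C_0 maps an edge to its endpoints' difference, ∂[p,q] = q − p. For instance
  ∂de = e − d.
This gives a 8×8 integer matrix of rank 6; reducing to Smith normal form yields diagonal entries (1,1,1,1,1,1).

The boundary map ∂_2: C_2 → C_1 sends each 2-simplex [p,q,r] to [q,r] − [p,r] + [p,q]. For instance
  ∂ade = de − ae + ad.
This gives a 8×1 integer matrix of rank 1; reducing to Smith normal form yields diagonal entries (1).

Reading off H_k = ker ∂_k / im ∂_{k+1}:

  H_0: rank C_0 − rank ∂_1 = 8 − 6 = 2, and the invariant factors of ∂_1 are all 1, so H_0 = Z^2.
  H_1: rank ker ∂_1 − rank ∂_2 = (8 − 6) − 1 = 1, and the invariant factors of ∂_2 are all 1, so H_1 = Z.
  H_2: rank ker ∂_2 − rank ∂_3 = (1 − 1) − 0 = 0, and there is no ∂_3, so H_2 = 0.

Hence the Betti numbers are b_0 = 2, b_1 = 1, b_2 = 0.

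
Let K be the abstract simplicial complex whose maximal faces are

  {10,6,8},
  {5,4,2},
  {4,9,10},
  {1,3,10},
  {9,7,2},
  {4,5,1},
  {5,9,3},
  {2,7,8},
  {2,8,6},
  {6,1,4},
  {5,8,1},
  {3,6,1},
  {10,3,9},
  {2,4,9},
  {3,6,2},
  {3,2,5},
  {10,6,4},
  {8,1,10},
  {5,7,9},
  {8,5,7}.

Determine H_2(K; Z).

H_2 ≅ 0.

Fix the vertex order 1 < 2 < 3 < 4 < 5 < 6 < 7 < 8 < 9 < 10 and write every simplex with vertices in increasing order. Then dim K = 2 and the simplices of K are:

  0-simplices (10): [1], [2], [3], [4], [5], [6], [7], [8], [9], [10]
  1-simplices (30): (30 of them)
  2-simplices (20): (20 of them)

giving chain groups C_0 ≅ Z^10, C_1 ≅ Z^30, C_2 ≅ Z^20.

∂_1: C_1 → C_0 is given by ∂[p,q] = [q] − [p]. For instance
  ∂[4,10] = [10] − [4].
As a 10×30 matrix over Z this has rank 9, with invariant factors (1,1,1,1,1,1,1,1,1).

The boundary map ∂_2: C_2 → C_1 maps a triangle to the signed sum of its edges. For instance
  ∂[3,5,9] = [5,9] − [3,9] + [3,5],
  ∂[5,7,8] = [7,8] − [5,8] + [5,7].
As a 30×20 matrix over Z this has rank 20, with invariant factors (1,1,1,1,1,1,1,1,1,1,1,1,1,1,1,1,1,1,1,2).

Reading off H_k = ker ∂_k / im ∂_{k+1}:

  H_2: rank ker ∂_2 − rank ∂_3 = (20 − 20) − 0 = 0, and there is no ∂_3, so H_2 = 0.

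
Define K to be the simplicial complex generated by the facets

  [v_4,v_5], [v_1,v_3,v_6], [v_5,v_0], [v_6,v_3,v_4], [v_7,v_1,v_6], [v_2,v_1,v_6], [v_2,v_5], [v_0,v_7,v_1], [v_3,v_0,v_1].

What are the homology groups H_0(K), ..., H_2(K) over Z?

Take the total order v_0 < v_1 < v_2 < v_3 < v_4 < v_5 < v_6 < v_7 on the vertex set. Then K (dimension 2) consists of the simplices:

  0-simplices (8): [v_0], [v_1], [v_2], [v_3], [v_4], [v_5], [v_6], [v_7]
  1-simplices (15): (15 of them)
  2-simplices (6): [v_0,v_1,v_3], [v_0,v_1,v_7], [v_1,v_2,v_6], [v_1,v_3,v_6], [v_1,v_6,v_7], [v_3,v_4,v_6]

giving chain groups C_0 ≅ Z^8, C_1 ≅ Z^15, C_2 ≅ Z^6.

∂_1: C_1 → C_0 is given by ∂[p,q] = [q] − [p]. For instance
  ∂[v_1,v_7] = [v_7] − [v_1].
The resulting 8×15 matrix has rank 7, and its Smith normal form has invariant factors (1,1,1,1,1,1,1).

Boundary ∂_2: C_2 → C_1 acts by ∂[p,q,r] = [q,r] − [p,r] + [p,q]. For instance
  ∂[v_1,v_3,v_6] = [v_3,v_6] − [v_1,v_6] + [v_1,v_3],
  ∂[v_0,v_1,v_3] = [v_1,v_3] − [v_0,v_3] + [v_0,v_1].
The resulting 15×6 matrix has rank 6, and its Smith normal form has invariant factors (1,1,1,1,1,1).

Now H_k = ker ∂_k / im ∂_{k+1}, so:

  H_0: rank C_0 − rank ∂_1 = 8 − 7 = 1, and the invariant factors of ∂_1 are all 1, so H_0 ≅ Z.
  H_1: rank ker ∂_1 − rank ∂_2 = (15 − 7) − 6 = 2, and the invariant factors of ∂_2 are all 1, so H_1 ≅ Z^2.
  H_2: rank ker ∂_2 − rank ∂_3 = (6 − 6) − 0 = 0, and there is no ∂_3, so H_2 ≅ 0.

H_0 ≅ Z,  H_1 ≅ Z^2,  H_2 = 0.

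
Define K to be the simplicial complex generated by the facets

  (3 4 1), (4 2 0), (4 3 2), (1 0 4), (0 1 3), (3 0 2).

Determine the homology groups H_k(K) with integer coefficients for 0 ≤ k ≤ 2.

H_0 ≅ Z,  H_1 = 0,  H_2 ≅ Z.

Take the total order 0 < 1 < 2 < 3 < 4 on the vertex set. Then K (dimension 2) consists of the simplices:

  0-simplices (5): [0], [1], [2], [3], [4]
  1-simplices (9): [0,1], [0,2], [0,3], [0,4], [1,3], [1,4], [2,3], [2,4], [3,4]
  2-simplices (6): [0,1,3], [0,1,4], [0,2,3], [0,2,4], [1,3,4], [2,3,4]

giving chain groups C_0 ≅ Z^5, C_1 ≅ Z^9, C_2 ≅ Z^6.

Boundary ∂_1: C_1 → C_0 sends each edge [p,q] (with p < q) to q − p.
As a 5×9 matrix over Z this has rank 4, with invariant factors (1,1,1,1).

The boundary map ∂_2: C_2 → C_1 acts by ∂[p,q,r] = [q,r] − [p,r] + [p,q]. For instance
  ∂[0,2,4] = [2,4] − [0,4] + [0,2],
  ∂[2,3,4] = [3,4] − [2,4] + [2,3].
As a 9×6 matrix over Z this has rank 5, with invariant factors (1,1,1,1,1).

Now H_k = ker ∂_k / im ∂_{k+1}, so:

  H_0: rank C_0 − rank ∂_1 = 5 − 4 = 1, and the invariant factors of ∂_1 are all 1, so H_0 = Z.
  H_1: rank ker ∂_1 − rank ∂_2 = (9 − 4) − 5 = 0, and the invariant factors of ∂_2 are all 1, so H_1 = 0.
  H_2: rank ker ∂_2 − rank ∂_3 = (6 − 5) − 0 = 1, and there is no ∂_3, so H_2 = Z.

(K is a triangulation of the 2-sphere S^2.)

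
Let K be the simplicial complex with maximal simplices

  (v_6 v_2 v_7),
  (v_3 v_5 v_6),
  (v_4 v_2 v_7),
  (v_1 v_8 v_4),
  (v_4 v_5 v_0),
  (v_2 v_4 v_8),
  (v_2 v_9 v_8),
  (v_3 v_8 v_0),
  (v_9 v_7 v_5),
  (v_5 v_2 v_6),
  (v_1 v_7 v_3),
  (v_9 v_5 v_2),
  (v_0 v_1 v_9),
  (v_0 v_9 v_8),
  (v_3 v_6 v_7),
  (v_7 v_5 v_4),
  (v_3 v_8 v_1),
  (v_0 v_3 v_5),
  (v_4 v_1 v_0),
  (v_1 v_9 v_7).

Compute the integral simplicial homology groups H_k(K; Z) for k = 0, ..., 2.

H_0 ≅ Z,  H_1 ≅ Z ⊕ Z/2,  H_2 = 0.

Take the total order v_0 < v_1 < v_2 < v_3 < v_4 < v_5 < v_6 < v_7 < v_8 < v_9 on the vertex set. Then K (dimension 2) consists of the simplices:

  0-simplices (10): [v_0], [v_1], [v_2], [v_3], [v_4], [v_5], [v_6], [v_7], [v_8], [v_9]
  1-simplices (30): (30 of them)
  2-simplices (20): (20 of them)

Hence C_0 ≅ Z^10, C_1 ≅ Z^30, C_2 ≅ Z^20.

Boundary ∂_1: C_1 → C_0 maps an edge to its endpoints' difference, ∂[p,q] = q − p. For instance
  ∂[v_1,v_9] = [v_9] − [v_1].
The 10×30 boundary matrix has rank 9 and Smith normal form diag(1,1,1,1,1,1,1,1,1).

∂_2: C_2 → C_1 sends each 2-simplex [p,q,r] to [q,r] − [p,r] + [p,q]. For instance
  ∂[v_2,v_5,v_9] = [v_5,v_9] − [v_2,v_9] + [v_2,v_5],
  ∂[v_0,v_8,v_9] = [v_8,v_9] − [v_0,v_9] + [v_0,v_8].
The 30×20 boundary matrix has rank 20 and Smith normal form diag(1,1,1,1,1,1,1,1,1,1,1,1,1,1,1,1,1,1,1,2).

Reading off H_k = ker ∂_k / im ∂_{k+1}:

  H_0: rank C_0 − rank ∂_1 = 10 − 9 = 1, and the invariant factors of ∂_1 are all 1, so H_0 = Z.
  H_1: rank ker ∂_1 − rank ∂_2 = (30 − 9) − 20 = 1, and ∂_2 has invariant factor 2 > 1, so H_1 = Z ⊕ Z/2.
  H_2: rank ker ∂_2 − rank ∂_3 = (20 − 20) − 0 = 0, and there is no ∂_3, so H_2 = 0.

(K is a triangulation of the Klein bottle.)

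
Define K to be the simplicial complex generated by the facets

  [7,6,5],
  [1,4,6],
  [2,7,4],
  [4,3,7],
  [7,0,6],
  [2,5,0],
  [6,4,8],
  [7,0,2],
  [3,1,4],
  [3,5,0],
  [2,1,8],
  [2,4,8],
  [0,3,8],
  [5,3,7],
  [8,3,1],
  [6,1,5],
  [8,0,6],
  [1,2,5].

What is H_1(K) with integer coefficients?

Fix the vertex order 0 < 1 < 2 < 3 < 4 < 5 < 6 < 7 < 8 and write every simplex with vertices in increasing order. Then dim K = 2 and the simplices of K are:

  0-simplices (9): [0], [1], [2], [3], [4], [5], [6], [7], [8]
  1-simplices (27): (27 of them)
  2-simplices (18): [0,2,5], [0,2,7], [0,3,5], [0,3,8], [0,6,7], [0,6,8], [1,2,5], [1,2,8], [1,3,4], [1,3,8], [1,4,6], [1,5,6], [2,4,7], [2,4,8], [3,4,7], [3,5,7], [4,6,8], [5,6,7]

Hence C_0 ≅ Z^9, C_1 ≅ Z^27, C_2 ≅ Z^18.

∂_1: C_1 → C_0 maps an edge to its endpoints' difference, ∂[p,q] = q − p.
The 9×27 boundary matrix has rank 8 and Smith normal form diag(1,1,1,1,1,1,1,1).

Boundary ∂_2: C_2 → C_1 maps a triangle to the signed sum of its edges. For instance
  ∂[0,6,8] = [6,8] − [0,8] + [0,6],
  ∂[3,5,7] = [5,7] − [3,7] + [3,5].
As a 27×18 matrix over Z this has rank 18, with invariant factors (1,1,1,1,1,1,1,1,1,1,1,1,1,1,1,1,1,2).

Computing H_k = (kernel of ∂_k) / (image of ∂_{k+1}):

  H_1: rank ker ∂_1 − rank ∂_2 = (27 − 8) − 18 = 1, and ∂_2 has invariant factor 2 > 1, so H_1 ≅ Z ⊕ Z_2.

H_1 = Z ⊕ Z_2.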